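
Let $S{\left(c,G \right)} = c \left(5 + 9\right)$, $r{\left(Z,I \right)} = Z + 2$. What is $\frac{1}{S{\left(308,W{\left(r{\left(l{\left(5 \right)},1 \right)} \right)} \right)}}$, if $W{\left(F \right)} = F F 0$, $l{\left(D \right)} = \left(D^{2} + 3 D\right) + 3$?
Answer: $\frac{1}{4312} \approx 0.00023191$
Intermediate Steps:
$l{\left(D \right)} = 3 + D^{2} + 3 D$
$r{\left(Z,I \right)} = 2 + Z$
$W{\left(F \right)} = 0$ ($W{\left(F \right)} = F^{2} \cdot 0 = 0$)
$S{\left(c,G \right)} = 14 c$ ($S{\left(c,G \right)} = c 14 = 14 c$)
$\frac{1}{S{\left(308,W{\left(r{\left(l{\left(5 \right)},1 \right)} \right)} \right)}} = \frac{1}{14 \cdot 308} = \frac{1}{4312}$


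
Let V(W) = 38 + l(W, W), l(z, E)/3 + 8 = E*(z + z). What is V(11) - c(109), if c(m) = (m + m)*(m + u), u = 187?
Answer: -63788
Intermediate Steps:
c(m) = 2*m*(187 + m) (c(m) = (m + m)*(m + 187) = (2*m)*(187 + m) = 2*m*(187 + m))
l(z, E) = -24 + 6*E*z (l(z, E) = -24 + 3*(E*(z + z)) = -24 + 3*(E*(2*z)) = -24 + 3*(2*E*z) = -24 + 6*E*z)
V(W) = 14 + 6*W² (V(W) = 38 + (-24 + 6*W*W) = 38 + (-24 + 6*W²) = 14 + 6*W²)
V(11) - c(109) = (14 + 6*11²) - 2*109*(187 + 109) = (14 + 6*121) - 2*109*296 = (14 + 726) - 1*64528 = 740 - 64528 = -63788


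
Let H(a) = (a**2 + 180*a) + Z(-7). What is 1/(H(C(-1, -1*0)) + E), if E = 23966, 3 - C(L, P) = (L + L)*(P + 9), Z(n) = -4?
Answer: 1/28183 ≈ 3.5482e-5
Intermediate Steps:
C(L, P) = 3 - 2*L*(9 + P) (C(L, P) = 3 - (L + L)*(P + 9) = 3 - 2*L*(9 + P))
H(a) = -4 + a**2 + 180*a (H(a) = (a**2 + 180*a) - 4 = -4 + a**2 + 180*a)
1/(H(C(-1, -1*0)) + E) = 1/((-4 + (3 - 18*(-1) - 2*(-1)*(-1*0))**2 + 180*(3 - 18*(-1) - 2*(-1)*(-1*0))) + 23966) = 1/((-4 + (3 + 18 - 2*(-1)*0)**2 + 180*(3 + 18 - 2*(-1)*0)) + 23966) = 1/((-4 + (3 + 18 + 0)**2 + 180*(3 + 18 + 0)) + 23966) = 1/((-4 + 21**2 + 180*21) + 23966) = 1/((-4 + 441 + 3780) + 23966) = 1/(4217 + 23966) = 1/28183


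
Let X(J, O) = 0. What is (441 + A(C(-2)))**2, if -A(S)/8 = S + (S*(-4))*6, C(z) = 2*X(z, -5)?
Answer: 194481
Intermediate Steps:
C(z) = 0 (C(z) = 2*0 = 0)
A(S) = 184*S (A(S) = -8*(S + (S*(-4))*6) = -8*(S - 4*S*6) = -8*(S - 24*S) = -(-184)*S = 184*S)
(441 + A(C(-2)))**2 = (441 + 184*0)**2 = (441 + 0)**2 = 441**2 = 194481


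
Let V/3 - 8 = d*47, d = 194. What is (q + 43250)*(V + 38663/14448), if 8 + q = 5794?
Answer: 4849611449813/3612 ≈ 1.3426e+9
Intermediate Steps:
q = 5786 (q = -8 + 5794 = 5786)
V = 27378 (V = 24 + 3*(194*47) = 24 + 3*9118 = 24 + 27354 = 27378)
(q + 43250)*(V + 38663/14448) = (5786 + 43250)*(27378 + 38663/14448) = 49036*(27378 + 38663*(1/14448)) = 49036*(27378 + 38663/14448) = 49036*(395596007/14448) = 4849611449813/3612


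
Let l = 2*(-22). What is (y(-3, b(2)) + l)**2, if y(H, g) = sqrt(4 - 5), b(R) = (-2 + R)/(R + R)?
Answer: (44 - I)**2 ≈ 1935.0 - 88.0*I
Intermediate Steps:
b(R) = (-2 + R)/(2*R) (b(R) = (-2 + R)/((2*R)) = (-2 + R)*(1/(2*R)) = (-2 + R)/(2*R))
l = -44
y(H, g) = I (y(H, g) = sqrt(-1) = I)
(y(-3, b(2)) + l)**2 = (I - 44)**2 = (-44 + I)**2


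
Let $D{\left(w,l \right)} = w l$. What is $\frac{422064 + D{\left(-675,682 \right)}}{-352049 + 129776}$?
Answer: $\frac{4254}{24697} \approx 0.17225$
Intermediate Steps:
$D{\left(w,l \right)} = l w$
$\frac{422064 + D{\left(-675,682 \right)}}{-352049 + 129776} = \frac{422064 + 682 \left(-675\right)}{-352049 + 129776} = \frac{422064 - 460350}{-222273} = \left(-38286\right) \left(- \frac{1}{222273}\right) = \frac{4254}{24697}$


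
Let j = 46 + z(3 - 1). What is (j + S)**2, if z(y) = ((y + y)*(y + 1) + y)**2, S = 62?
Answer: 92416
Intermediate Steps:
z(y) = (y + 2*y*(1 + y))**2 (z(y) = ((2*y)*(1 + y) + y)**2 = (2*y*(1 + y) + y)**2 = (y + 2*y*(1 + y))**2)
j = 242 (j = 46 + (3 - 1)**2*(3 + 2*(3 - 1))**2 = 46 + 2**2*(3 + 2*2)**2 = 46 + 4*(3 + 4)**2 = 46 + 4*7**2 = 46 + 4*49 = 46 + 196 = 242)
(j + S)**2 = (242 + 62)**2 = 304**2 = 92416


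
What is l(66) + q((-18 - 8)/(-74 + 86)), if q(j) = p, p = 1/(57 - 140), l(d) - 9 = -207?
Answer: -16435/83 ≈ -198.01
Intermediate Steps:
l(d) = -198 (l(d) = 9 - 207 = -198)
p = -1/83 (p = 1/(-83) = -1/83 ≈ -0.012048)
q(j) = -1/83
l(66) + q((-18 - 8)/(-74 + 86)) = -198 - 1/83 = -16435/83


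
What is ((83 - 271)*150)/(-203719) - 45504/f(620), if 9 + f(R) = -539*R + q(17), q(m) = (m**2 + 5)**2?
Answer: 16256663976/50471993407 ≈ 0.32209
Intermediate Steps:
q(m) = (5 + m**2)**2
f(R) = 86427 - 539*R (f(R) = -9 + (-539*R + (5 + 17**2)**2) = -9 + (-539*R + (5 + 289)**2) = -9 + (-539*R + 294**2) = -9 + (-539*R + 86436) = -9 + (86436 - 539*R) = 86427 - 539*R)
((83 - 271)*150)/(-203719) - 45504/f(620) = ((83 - 271)*150)/(-203719) - 45504/(86427 - 539*620) = -188*150*(-1/203719) - 45504/(86427 - 334180) = -28200*(-1/203719) - 45504/(-247753) = 28200/203719 - 45504*(-1/247753) = 28200/203719 + 45504/247753 = 16256663976/50471993407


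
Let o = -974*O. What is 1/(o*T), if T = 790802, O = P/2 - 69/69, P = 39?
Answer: -1/14249461238 ≈ -7.0178e-11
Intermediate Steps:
O = 37/2 (O = 39/2 - 69/69 = 39*(½) - 69*1/69 = 39/2 - 1 = 37/2 ≈ 18.500)
o = -18019 (o = -974*37/2 = -18019)
1/(o*T) = 1/(-18019*790802) = -1/18019*1/790802 = -1/14249461238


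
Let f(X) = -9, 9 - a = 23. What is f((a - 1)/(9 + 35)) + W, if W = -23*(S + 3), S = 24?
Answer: -630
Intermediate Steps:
a = -14 (a = 9 - 1*23 = 9 - 23 = -14)
W = -621 (W = -23*(24 + 3) = -23*27 = -621)
f((a - 1)/(9 + 35)) + W = -9 - 621 = -630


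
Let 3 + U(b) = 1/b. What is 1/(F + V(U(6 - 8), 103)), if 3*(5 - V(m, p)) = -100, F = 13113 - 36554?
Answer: -3/70208 ≈ -4.2730e-5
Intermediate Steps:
U(b) = -3 + 1/b
F = -23441
V(m, p) = 115/3 (V(m, p) = 5 - ⅓*(-100) = 5 + 100/3 = 115/3)
1/(F + V(U(6 - 8), 103)) = 1/(-23441 + 115/3) = 1/(-70208/3) = -3/70208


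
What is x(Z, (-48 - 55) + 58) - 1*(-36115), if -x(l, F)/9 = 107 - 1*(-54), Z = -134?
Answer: 34666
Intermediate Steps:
x(l, F) = -1449 (x(l, F) = -9*(107 - 1*(-54)) = -9*(107 + 54) = -9*161 = -1449)
x(Z, (-48 - 55) + 58) - 1*(-36115) = -1449 - 1*(-36115) = -1449 + 36115 = 34666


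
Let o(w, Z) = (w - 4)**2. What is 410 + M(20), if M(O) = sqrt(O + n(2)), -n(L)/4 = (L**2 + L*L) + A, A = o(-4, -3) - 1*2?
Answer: 410 + 2*I*sqrt(65) ≈ 410.0 + 16.125*I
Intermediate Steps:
o(w, Z) = (-4 + w)**2
A = 62 (A = (-4 - 4)**2 - 1*2 = (-8)**2 - 2 = 64 - 2 = 62)
n(L) = -248 - 8*L**2 (n(L) = -4*((L**2 + L*L) + 62) = -4*((L**2 + L**2) + 62) = -4*(2*L**2 + 62) = -4*(62 + 2*L**2) = -248 - 8*L**2)
M(O) = sqrt(-280 + O) (M(O) = sqrt(O + (-248 - 8*2**2)) = sqrt(O + (-248 - 8*4)) = sqrt(O + (-248 - 32)) = sqrt(O - 280) = sqrt(-280 + O))
410 + M(20) = 410 + sqrt(-280 + 20) = 410 + sqrt(-260) = 410 + 2*I*sqrt(65)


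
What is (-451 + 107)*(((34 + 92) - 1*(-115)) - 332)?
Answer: 31304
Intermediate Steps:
(-451 + 107)*(((34 + 92) - 1*(-115)) - 332) = -344*((126 + 115) - 332) = -344*(241 - 332) = -344*(-91) = 31304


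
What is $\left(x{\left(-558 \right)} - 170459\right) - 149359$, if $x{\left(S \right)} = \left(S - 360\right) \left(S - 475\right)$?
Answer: $628476$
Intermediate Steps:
$x{\left(S \right)} = \left(-475 + S\right) \left(-360 + S\right)$ ($x{\left(S \right)} = \left(-360 + S\right) \left(-475 + S\right) = \left(-475 + S\right) \left(-360 + S\right)$)
$\left(x{\left(-558 \right)} - 170459\right) - 149359 = \left(\left(171000 + \left(-558\right)^{2} - -465930\right) - 170459\right) - 149359 = \left(\left(171000 + 311364 + 465930\right) - 170459\right) - 149359 = \left(948294 - 170459\right) - 149359 = 777835 - 149359 = 628476$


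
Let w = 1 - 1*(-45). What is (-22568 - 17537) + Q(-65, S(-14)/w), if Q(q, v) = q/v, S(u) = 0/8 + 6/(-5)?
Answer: -112840/3 ≈ -37613.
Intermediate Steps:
S(u) = -6/5 (S(u) = 0*(1/8) + 6*(-1/5) = 0 - 6/5 = -6/5)
w = 46 (w = 1 + 45 = 46)
(-22568 - 17537) + Q(-65, S(-14)/w) = (-22568 - 17537) - 65/((-6/5/46)) = -40105 - 65/((-6/5*1/46)) = -40105 - 65/(-3/115) = -40105 - 65*(-115/3) = -40105 + 7475/3 = -112840/3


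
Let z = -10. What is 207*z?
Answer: -2070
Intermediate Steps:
207*z = 207*(-10) = -2070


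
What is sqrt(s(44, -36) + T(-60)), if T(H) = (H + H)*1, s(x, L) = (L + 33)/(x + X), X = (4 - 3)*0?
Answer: 3*I*sqrt(6457)/22 ≈ 10.958*I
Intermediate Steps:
X = 0 (X = 1*0 = 0)
s(x, L) = (33 + L)/x (s(x, L) = (L + 33)/(x + 0) = (33 + L)/x)
T(H) = 2*H (T(H) = (2*H)*1 = 2*H)
sqrt(s(44, -36) + T(-60)) = sqrt((33 - 36)/44 + 2*(-60)) = sqrt((1/44)*(-3) - 120) = sqrt(-3/44 - 120) = sqrt(-5283/44) = 3*I*sqrt(6457)/22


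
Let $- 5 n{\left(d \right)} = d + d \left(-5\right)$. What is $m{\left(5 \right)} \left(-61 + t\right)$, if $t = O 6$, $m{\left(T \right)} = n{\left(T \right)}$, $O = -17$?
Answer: $-652$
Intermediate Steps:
$n{\left(d \right)} = \frac{4 d}{5}$ ($n{\left(d \right)} = - \frac{d + d \left(-5\right)}{5} = - \frac{d - 5 d}{5} = - \frac{\left(-4\right) d}{5} = \frac{4 d}{5}$)
$m{\left(T \right)} = \frac{4 T}{5}$
$t = -102$ ($t = \left(-17\right) 6 = -102$)
$m{\left(5 \right)} \left(-61 + t\right) = \frac{4}{5} \cdot 5 \left(-61 - 102\right) = 4 \left(-163\right) = -652$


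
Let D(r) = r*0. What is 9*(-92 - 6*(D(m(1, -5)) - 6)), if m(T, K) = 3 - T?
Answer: -504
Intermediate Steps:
D(r) = 0
9*(-92 - 6*(D(m(1, -5)) - 6)) = 9*(-92 - 6*(0 - 6)) = 9*(-92 - 6*(-6)) = 9*(-92 + 36) = 9*(-56) = -504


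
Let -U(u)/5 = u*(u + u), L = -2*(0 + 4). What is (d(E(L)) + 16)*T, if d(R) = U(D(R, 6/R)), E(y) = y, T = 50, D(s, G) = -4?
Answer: -7200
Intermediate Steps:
L = -8 (L = -2*4 = -8)
U(u) = -10*u**2 (U(u) = -5*u*(u + u) = -5*u*2*u = -10*u**2)
d(R) = -160 (d(R) = -10*(-4)**2 = -10*16 = -160)
(d(E(L)) + 16)*T = (-160 + 16)*50 = -144*50 = -7200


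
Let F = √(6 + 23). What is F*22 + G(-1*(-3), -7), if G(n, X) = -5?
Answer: -5 + 22*√29 ≈ 113.47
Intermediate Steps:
F = √29 ≈ 5.3852
F*22 + G(-1*(-3), -7) = √29*22 - 5 = 22*√29 - 5 = -5 + 22*√29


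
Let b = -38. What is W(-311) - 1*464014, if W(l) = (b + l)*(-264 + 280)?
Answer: -469598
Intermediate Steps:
W(l) = -608 + 16*l (W(l) = (-38 + l)*(-264 + 280) = (-38 + l)*16 = -608 + 16*l)
W(-311) - 1*464014 = (-608 + 16*(-311)) - 1*464014 = (-608 - 4976) - 464014 = -5584 - 464014 = -469598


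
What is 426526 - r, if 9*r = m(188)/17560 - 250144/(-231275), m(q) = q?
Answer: 779490992935883/1827535050 ≈ 4.2653e+5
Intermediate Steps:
r = 221800417/1827535050 (r = (188/17560 - 250144/(-231275))/9 = (188*(1/17560) - 250144*(-1/231275))/9 = (47/4390 + 250144/231275)/9 = (1/9)*(221800417/203059450) = 221800417/1827535050 ≈ 0.12137)
426526 - r = 426526 - 1*221800417/1827535050 = 426526 - 221800417/1827535050 = 779490992935883/1827535050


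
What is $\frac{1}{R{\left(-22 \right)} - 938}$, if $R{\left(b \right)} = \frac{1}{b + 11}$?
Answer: $- \frac{11}{10319} \approx -0.001066$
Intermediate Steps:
$R{\left(b \right)} = \frac{1}{11 + b}$
$\frac{1}{R{\left(-22 \right)} - 938} = \frac{1}{\frac{1}{11 - 22} - 938} = \frac{1}{\frac{1}{-11} - 938} = \frac{1}{- \frac{1}{11} - 938} = \frac{1}{- \frac{10319}{11}} = - \frac{11}{10319}$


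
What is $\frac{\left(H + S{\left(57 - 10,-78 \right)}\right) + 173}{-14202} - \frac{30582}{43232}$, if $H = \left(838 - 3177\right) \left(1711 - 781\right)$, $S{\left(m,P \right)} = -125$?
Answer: $\frac{7800405995}{51165072} \approx 152.46$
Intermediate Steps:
$H = -2175270$ ($H = \left(-2339\right) 930 = -2175270$)
$\frac{\left(H + S{\left(57 - 10,-78 \right)}\right) + 173}{-14202} - \frac{30582}{43232} = \frac{\left(-2175270 - 125\right) + 173}{-14202} - \frac{30582}{43232} = \left(-2175395 + 173\right) \left(- \frac{1}{14202}\right) - \frac{15291}{21616} = \left(-2175222\right) \left(- \frac{1}{14202}\right) - \frac{15291}{21616} = \frac{362537}{2367} - \frac{15291}{21616} = \frac{7800405995}{51165072}$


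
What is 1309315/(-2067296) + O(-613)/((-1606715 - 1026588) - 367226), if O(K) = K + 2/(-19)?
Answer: -10660004713423/16836664341728 ≈ -0.63314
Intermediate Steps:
O(K) = -2/19 + K (O(K) = K - 1/19*2 = K - 2/19 = -2/19 + K)
1309315/(-2067296) + O(-613)/((-1606715 - 1026588) - 367226) = 1309315/(-2067296) + (-2/19 - 613)/((-1606715 - 1026588) - 367226) = 1309315*(-1/2067296) - 11649/(19*(-2633303 - 367226)) = -187045/295328 - 11649/19/(-3000529) = -187045/295328 - 11649/19*(-1/3000529) = -187045/295328 + 11649/57010051 = -10660004713423/16836664341728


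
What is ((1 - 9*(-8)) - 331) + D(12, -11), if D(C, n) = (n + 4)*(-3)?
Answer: -237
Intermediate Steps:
D(C, n) = -12 - 3*n (D(C, n) = (4 + n)*(-3) = -12 - 3*n)
((1 - 9*(-8)) - 331) + D(12, -11) = ((1 - 9*(-8)) - 331) + (-12 - 3*(-11)) = ((1 + 72) - 331) + (-12 + 33) = (73 - 331) + 21 = -258 + 21 = -237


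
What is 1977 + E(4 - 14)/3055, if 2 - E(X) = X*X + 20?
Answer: 6039617/3055 ≈ 1977.0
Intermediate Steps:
E(X) = -18 - X**2 (E(X) = 2 - (X*X + 20) = 2 - (X**2 + 20) = 2 - (20 + X**2) = 2 + (-20 - X**2) = -18 - X**2)
1977 + E(4 - 14)/3055 = 1977 + (-18 - (4 - 14)**2)/3055 = 1977 + (-18 - 1*(-10)**2)*(1/3055) = 1977 + (-18 - 1*100)*(1/3055) = 1977 + (-18 - 100)*(1/3055) = 1977 - 118*1/3055 = 1977 - 118/3055 = 6039617/3055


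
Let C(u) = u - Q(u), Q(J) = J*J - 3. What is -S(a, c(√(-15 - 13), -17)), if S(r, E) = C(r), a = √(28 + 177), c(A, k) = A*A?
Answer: 202 - √205 ≈ 187.68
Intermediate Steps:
Q(J) = -3 + J² (Q(J) = J² - 3 = -3 + J²)
c(A, k) = A²
C(u) = 3 + u - u² (C(u) = u - (-3 + u²) = u + (3 - u²) = 3 + u - u²)
a = √205 ≈ 14.318
S(r, E) = 3 + r - r²
-S(a, c(√(-15 - 13), -17)) = -(3 + √205 - (√205)²) = -(3 + √205 - 1*205) = -(3 + √205 - 205) = -(-202 + √205) = 202 - √205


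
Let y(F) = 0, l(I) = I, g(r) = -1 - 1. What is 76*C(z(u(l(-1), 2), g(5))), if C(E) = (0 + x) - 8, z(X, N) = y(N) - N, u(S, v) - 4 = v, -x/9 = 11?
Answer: -8132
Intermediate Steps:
x = -99 (x = -9*11 = -99)
g(r) = -2
u(S, v) = 4 + v
z(X, N) = -N (z(X, N) = 0 - N = -N)
C(E) = -107 (C(E) = (0 - 99) - 8 = -99 - 8 = -107)
76*C(z(u(l(-1), 2), g(5))) = 76*(-107) = -8132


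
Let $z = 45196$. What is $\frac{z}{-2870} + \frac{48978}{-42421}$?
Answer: $- \frac{1028913188}{60874135} \approx -16.902$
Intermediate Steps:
$\frac{z}{-2870} + \frac{48978}{-42421} = \frac{45196}{-2870} + \frac{48978}{-42421} = 45196 \left(- \frac{1}{2870}\right) + 48978 \left(- \frac{1}{42421}\right) = - \frac{22598}{1435} - \frac{48978}{42421} = - \frac{1028913188}{60874135}$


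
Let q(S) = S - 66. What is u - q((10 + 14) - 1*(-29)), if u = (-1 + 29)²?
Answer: 797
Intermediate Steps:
q(S) = -66 + S
u = 784 (u = 28² = 784)
u - q((10 + 14) - 1*(-29)) = 784 - (-66 + ((10 + 14) - 1*(-29))) = 784 - (-66 + (24 + 29)) = 784 - (-66 + 53) = 784 - 1*(-13) = 784 + 13 = 797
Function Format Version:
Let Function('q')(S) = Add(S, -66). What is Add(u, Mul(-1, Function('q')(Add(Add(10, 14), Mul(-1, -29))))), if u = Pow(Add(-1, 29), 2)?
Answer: 797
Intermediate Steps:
Function('q')(S) = Add(-66, S)
u = 784 (u = Pow(28, 2) = 784)
Add(u, Mul(-1, Function('q')(Add(Add(10, 14), Mul(-1, -29))))) = Add(784, Mul(-1, Add(-66, Add(Add(10, 14), Mul(-1, -29))))) = Add(784, Mul(-1, Add(-66, Add(24, 29)))) = Add(784, Mul(-1, Add(-66, 53))) = Add(784, Mul(-1, -13)) = Add(784, 13) = 797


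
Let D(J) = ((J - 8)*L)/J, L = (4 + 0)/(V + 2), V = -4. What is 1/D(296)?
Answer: -37/72 ≈ -0.51389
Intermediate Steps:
L = -2 (L = (4 + 0)/(-4 + 2) = 4/(-2) = 4*(-½) = -2)
D(J) = (16 - 2*J)/J (D(J) = ((J - 8)*(-2))/J = ((-8 + J)*(-2))/J = (16 - 2*J)/J)
1/D(296) = 1/(-2 + 16/296) = 1/(-2 + 16*(1/296)) = 1/(-2 + 2/37) = 1/(-72/37) = -37/72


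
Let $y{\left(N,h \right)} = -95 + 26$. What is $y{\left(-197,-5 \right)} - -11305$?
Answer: $11236$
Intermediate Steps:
$y{\left(N,h \right)} = -69$
$y{\left(-197,-5 \right)} - -11305 = -69 - -11305 = -69 + 11305 = 11236$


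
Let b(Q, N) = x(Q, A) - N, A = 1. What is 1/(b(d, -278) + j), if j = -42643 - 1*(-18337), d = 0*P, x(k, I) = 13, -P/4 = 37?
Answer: -1/24015 ≈ -4.1641e-5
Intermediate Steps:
P = -148 (P = -4*37 = -148)
d = 0 (d = 0*(-148) = 0)
j = -24306 (j = -42643 + 18337 = -24306)
b(Q, N) = 13 - N
1/(b(d, -278) + j) = 1/((13 - 1*(-278)) - 24306) = 1/((13 + 278) - 24306) = 1/(291 - 24306) = 1/(-24015) = -1/24015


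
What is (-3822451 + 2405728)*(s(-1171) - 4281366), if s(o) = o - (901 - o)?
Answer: 6070104116307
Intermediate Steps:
s(o) = -901 + 2*o (s(o) = o + (-901 + o) = -901 + 2*o)
(-3822451 + 2405728)*(s(-1171) - 4281366) = (-3822451 + 2405728)*((-901 + 2*(-1171)) - 4281366) = -1416723*((-901 - 2342) - 4281366) = -1416723*(-3243 - 4281366) = -1416723*(-4284609) = 6070104116307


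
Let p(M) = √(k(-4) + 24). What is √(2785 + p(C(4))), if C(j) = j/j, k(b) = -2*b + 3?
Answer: √(2785 + √35) ≈ 52.829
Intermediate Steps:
k(b) = 3 - 2*b
C(j) = 1
p(M) = √35 (p(M) = √((3 - 2*(-4)) + 24) = √((3 + 8) + 24) = √(11 + 24) = √35)
√(2785 + p(C(4))) = √(2785 + √35)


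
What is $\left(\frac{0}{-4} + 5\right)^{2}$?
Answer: $25$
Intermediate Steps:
$\left(\frac{0}{-4} + 5\right)^{2} = \left(0 \left(- \frac{1}{4}\right) + 5\right)^{2} = \left(0 + 5\right)^{2} = 5^{2} = 25$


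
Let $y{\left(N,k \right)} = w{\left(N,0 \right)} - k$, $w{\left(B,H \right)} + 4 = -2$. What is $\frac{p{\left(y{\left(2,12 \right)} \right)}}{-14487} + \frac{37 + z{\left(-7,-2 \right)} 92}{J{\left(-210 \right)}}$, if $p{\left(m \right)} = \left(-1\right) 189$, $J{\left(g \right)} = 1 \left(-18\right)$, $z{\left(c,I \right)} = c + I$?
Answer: $\frac{3820873}{86922} \approx 43.958$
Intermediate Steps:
$w{\left(B,H \right)} = -6$ ($w{\left(B,H \right)} = -4 - 2 = -6$)
$z{\left(c,I \right)} = I + c$
$J{\left(g \right)} = -18$
$y{\left(N,k \right)} = -6 - k$
$p{\left(m \right)} = -189$
$\frac{p{\left(y{\left(2,12 \right)} \right)}}{-14487} + \frac{37 + z{\left(-7,-2 \right)} 92}{J{\left(-210 \right)}} = - \frac{189}{-14487} + \frac{37 + \left(-2 - 7\right) 92}{-18} = \left(-189\right) \left(- \frac{1}{14487}\right) + \left(37 - 828\right) \left(- \frac{1}{18}\right) = \frac{63}{4829} + \left(37 - 828\right) \left(- \frac{1}{18}\right) = \frac{63}{4829} - - \frac{791}{18} = \frac{63}{4829} + \frac{791}{18} = \frac{3820873}{86922}$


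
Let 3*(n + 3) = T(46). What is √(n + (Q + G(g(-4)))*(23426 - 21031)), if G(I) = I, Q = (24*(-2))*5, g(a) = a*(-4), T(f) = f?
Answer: I*√4828209/3 ≈ 732.44*I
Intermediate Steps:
n = 37/3 (n = -3 + (⅓)*46 = -3 + 46/3 = 37/3 ≈ 12.333)
g(a) = -4*a
Q = -240 (Q = -48*5 = -240)
√(n + (Q + G(g(-4)))*(23426 - 21031)) = √(37/3 + (-240 - 4*(-4))*(23426 - 21031)) = √(37/3 + (-240 + 16)*2395) = √(37/3 - 224*2395) = √(37/3 - 536480) = √(-1609403/3) = I*√4828209/3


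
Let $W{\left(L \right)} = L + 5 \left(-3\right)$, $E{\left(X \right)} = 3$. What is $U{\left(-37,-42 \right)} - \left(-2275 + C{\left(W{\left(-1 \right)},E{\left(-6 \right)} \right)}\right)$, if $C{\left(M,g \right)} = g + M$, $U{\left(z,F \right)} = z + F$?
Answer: $2209$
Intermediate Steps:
$U{\left(z,F \right)} = F + z$
$W{\left(L \right)} = -15 + L$ ($W{\left(L \right)} = L - 15 = -15 + L$)
$C{\left(M,g \right)} = M + g$
$U{\left(-37,-42 \right)} - \left(-2275 + C{\left(W{\left(-1 \right)},E{\left(-6 \right)} \right)}\right) = \left(-42 - 37\right) + \left(2275 - \left(\left(-15 - 1\right) + 3\right)\right) = -79 + \left(2275 - \left(-16 + 3\right)\right) = -79 + \left(2275 - -13\right) = -79 + \left(2275 + 13\right) = -79 + 2288 = 2209$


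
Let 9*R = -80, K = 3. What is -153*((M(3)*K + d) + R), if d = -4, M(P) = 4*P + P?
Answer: -4913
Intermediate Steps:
M(P) = 5*P
R = -80/9 (R = (⅑)*(-80) = -80/9 ≈ -8.8889)
-153*((M(3)*K + d) + R) = -153*(((5*3)*3 - 4) - 80/9) = -153*((15*3 - 4) - 80/9) = -153*((45 - 4) - 80/9) = -153*(41 - 80/9) = -153*289/9 = -4913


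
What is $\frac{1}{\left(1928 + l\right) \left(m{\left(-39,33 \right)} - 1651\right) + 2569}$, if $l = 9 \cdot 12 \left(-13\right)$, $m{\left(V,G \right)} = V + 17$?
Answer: $- \frac{1}{874083} \approx -1.1441 \cdot 10^{-6}$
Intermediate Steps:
$m{\left(V,G \right)} = 17 + V$
$l = -1404$ ($l = 108 \left(-13\right) = -1404$)
$\frac{1}{\left(1928 + l\right) \left(m{\left(-39,33 \right)} - 1651\right) + 2569} = \frac{1}{\left(1928 - 1404\right) \left(\left(17 - 39\right) - 1651\right) + 2569} = \frac{1}{524 \left(-22 - 1651\right) + 2569} = \frac{1}{524 \left(-1673\right) + 2569} = \frac{1}{-876652 + 2569} = \frac{1}{-874083} = - \frac{1}{874083}$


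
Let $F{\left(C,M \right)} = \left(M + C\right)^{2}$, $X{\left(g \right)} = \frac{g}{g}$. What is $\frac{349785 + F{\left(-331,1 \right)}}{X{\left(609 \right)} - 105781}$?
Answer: $- \frac{30579}{7052} \approx -4.3362$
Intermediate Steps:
$X{\left(g \right)} = 1$
$F{\left(C,M \right)} = \left(C + M\right)^{2}$
$\frac{349785 + F{\left(-331,1 \right)}}{X{\left(609 \right)} - 105781} = \frac{349785 + \left(-331 + 1\right)^{2}}{1 - 105781} = \frac{349785 + \left(-330\right)^{2}}{-105780} = \left(349785 + 108900\right) \left(- \frac{1}{105780}\right) = 458685 \left(- \frac{1}{105780}\right) = - \frac{30579}{7052}$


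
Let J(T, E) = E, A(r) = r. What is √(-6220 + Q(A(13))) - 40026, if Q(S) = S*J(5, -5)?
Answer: -40026 + I*√6285 ≈ -40026.0 + 79.278*I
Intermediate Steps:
Q(S) = -5*S (Q(S) = S*(-5) = -5*S)
√(-6220 + Q(A(13))) - 40026 = √(-6220 - 5*13) - 40026 = √(-6220 - 65) - 40026 = √(-6285) - 40026 = I*√6285 - 40026 = -40026 + I*√6285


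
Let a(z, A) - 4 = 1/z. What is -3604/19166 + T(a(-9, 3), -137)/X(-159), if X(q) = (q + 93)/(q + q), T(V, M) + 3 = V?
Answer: 3884794/948717 ≈ 4.0948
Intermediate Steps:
a(z, A) = 4 + 1/z
T(V, M) = -3 + V
X(q) = (93 + q)/(2*q) (X(q) = (93 + q)/((2*q)) = (93 + q)*(1/(2*q)) = (93 + q)/(2*q))
-3604/19166 + T(a(-9, 3), -137)/X(-159) = -3604/19166 + (-3 + (4 + 1/(-9)))/(((½)*(93 - 159)/(-159))) = -3604*1/19166 + (-3 + (4 - ⅑))/(((½)*(-1/159)*(-66))) = -1802/9583 + (-3 + 35/9)/(11/53) = -1802/9583 + (8/9)*(53/11) = -1802/9583 + 424/99 = 3884794/948717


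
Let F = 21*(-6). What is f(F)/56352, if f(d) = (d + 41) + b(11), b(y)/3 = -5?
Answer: -25/14088 ≈ -0.0017746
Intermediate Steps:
F = -126
b(y) = -15 (b(y) = 3*(-5) = -15)
f(d) = 26 + d (f(d) = (d + 41) - 15 = (41 + d) - 15 = 26 + d)
f(F)/56352 = (26 - 126)/56352 = -100*1/56352 = -25/14088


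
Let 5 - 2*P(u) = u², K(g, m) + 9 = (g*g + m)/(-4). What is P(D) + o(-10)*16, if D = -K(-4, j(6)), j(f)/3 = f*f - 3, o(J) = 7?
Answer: -19137/32 ≈ -598.03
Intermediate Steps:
j(f) = -9 + 3*f² (j(f) = 3*(f*f - 3) = 3*(f² - 3) = 3*(-3 + f²) = -9 + 3*f²)
K(g, m) = -9 - m/4 - g²/4 (K(g, m) = -9 + (g*g + m)/(-4) = -9 + (g² + m)*(-¼) = -9 + (m + g²)*(-¼) = -9 + (-m/4 - g²/4) = -9 - m/4 - g²/4)
D = 151/4 (D = -(-9 - (-9 + 3*6²)/4 - ¼*(-4)²) = -(-9 - (-9 + 3*36)/4 - ¼*16) = -(-9 - (-9 + 108)/4 - 4) = -(-9 - ¼*99 - 4) = -(-9 - 99/4 - 4) = -1*(-151/4) = 151/4 ≈ 37.750)
P(u) = 5/2 - u²/2
P(D) + o(-10)*16 = (5/2 - (151/4)²/2) + 7*16 = (5/2 - ½*22801/16) + 112 = (5/2 - 22801/32) + 112 = -22721/32 + 112 = -19137/32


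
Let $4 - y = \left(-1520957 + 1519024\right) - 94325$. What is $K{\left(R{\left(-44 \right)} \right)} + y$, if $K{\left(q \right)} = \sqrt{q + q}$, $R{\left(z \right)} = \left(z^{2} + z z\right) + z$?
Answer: $96262 + 2 \sqrt{1914} \approx 96350.0$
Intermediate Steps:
$R{\left(z \right)} = z + 2 z^{2}$ ($R{\left(z \right)} = \left(z^{2} + z^{2}\right) + z = 2 z^{2} + z = z + 2 z^{2}$)
$y = 96262$ ($y = 4 - \left(\left(-1520957 + 1519024\right) - 94325\right) = 4 - \left(-1933 - 94325\right) = 4 - -96258 = 4 + 96258 = 96262$)
$K{\left(q \right)} = \sqrt{2} \sqrt{q}$ ($K{\left(q \right)} = \sqrt{2 q} = \sqrt{2} \sqrt{q}$)
$K{\left(R{\left(-44 \right)} \right)} + y = \sqrt{2} \sqrt{- 44 \left(1 + 2 \left(-44\right)\right)} + 96262 = \sqrt{2} \sqrt{- 44 \left(1 - 88\right)} + 96262 = \sqrt{2} \sqrt{\left(-44\right) \left(-87\right)} + 96262 = \sqrt{2} \sqrt{3828} + 96262 = \sqrt{2} \cdot 2 \sqrt{957} + 96262 = 2 \sqrt{1914} + 96262 = 96262 + 2 \sqrt{1914}$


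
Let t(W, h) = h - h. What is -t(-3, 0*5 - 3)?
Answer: 0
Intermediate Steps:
t(W, h) = 0
-t(-3, 0*5 - 3) = -1*0 = 0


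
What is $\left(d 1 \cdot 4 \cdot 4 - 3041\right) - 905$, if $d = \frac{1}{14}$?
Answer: $- \frac{27614}{7} \approx -3944.9$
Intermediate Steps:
$d = \frac{1}{14} \approx 0.071429$
$\left(d 1 \cdot 4 \cdot 4 - 3041\right) - 905 = \left(\frac{1}{14} \cdot 1 \cdot 4 \cdot 4 - 3041\right) - 905 = \left(\frac{1}{14} \cdot 16 - 3041\right) - 905 = \left(\frac{8}{7} - 3041\right) - 905 = - \frac{21279}{7} - 905 = - \frac{27614}{7}$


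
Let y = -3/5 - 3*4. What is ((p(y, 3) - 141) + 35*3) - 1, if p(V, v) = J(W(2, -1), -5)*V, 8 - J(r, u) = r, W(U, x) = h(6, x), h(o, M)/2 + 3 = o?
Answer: -311/5 ≈ -62.200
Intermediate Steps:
h(o, M) = -6 + 2*o
W(U, x) = 6 (W(U, x) = -6 + 2*6 = -6 + 12 = 6)
y = -63/5 (y = -3*⅕ - 12 = -⅗ - 12 = -63/5 ≈ -12.600)
J(r, u) = 8 - r
p(V, v) = 2*V (p(V, v) = (8 - 1*6)*V = (8 - 6)*V = 2*V)
((p(y, 3) - 141) + 35*3) - 1 = ((2*(-63/5) - 141) + 35*3) - 1 = ((-126/5 - 141) + 105) - 1 = (-831/5 + 105) - 1 = -306/5 - 1 = -311/5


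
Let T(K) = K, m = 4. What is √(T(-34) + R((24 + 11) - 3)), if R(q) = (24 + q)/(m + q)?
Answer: 2*I*√73/3 ≈ 5.696*I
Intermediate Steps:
R(q) = (24 + q)/(4 + q)
√(T(-34) + R((24 + 11) - 3)) = √(-34 + (24 + ((24 + 11) - 3))/(4 + ((24 + 11) - 3))) = √(-34 + (24 + (35 - 3))/(4 + (35 - 3))) = √(-34 + (24 + 32)/(4 + 32)) = √(-34 + 56/36) = √(-34 + (1/36)*56) = √(-34 + 14/9) = √(-292/9) = 2*I*√73/3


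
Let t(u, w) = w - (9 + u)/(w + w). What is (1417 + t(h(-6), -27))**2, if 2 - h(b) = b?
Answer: 5636555929/2916 ≈ 1.9330e+6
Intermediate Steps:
h(b) = 2 - b
t(u, w) = w - (9 + u)/(2*w)
(1417 + t(h(-6), -27))**2 = (1417 + (1/2)*(-9 - (2 - 1*(-6)) + 2*(-27)**2)/(-27))**2 = (1417 + (1/2)*(-1/27)*(-9 - (2 + 6) + 2*729))**2 = (1417 + (1/2)*(-1/27)*(-9 - 1*8 + 1458))**2 = (1417 + (1/2)*(-1/27)*(-9 - 8 + 1458))**2 = (1417 + (1/2)*(-1/27)*1441)**2 = (1417 - 1441/54)**2 = (75077/54)**2 = 5636555929/2916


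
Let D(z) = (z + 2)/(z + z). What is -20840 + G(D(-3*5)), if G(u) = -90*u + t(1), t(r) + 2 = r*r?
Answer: -20880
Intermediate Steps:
t(r) = -2 + r**2 (t(r) = -2 + r*r = -2 + r**2)
D(z) = (2 + z)/(2*z) (D(z) = (2 + z)/((2*z)) = (2 + z)*(1/(2*z)) = (2 + z)/(2*z))
G(u) = -1 - 90*u (G(u) = -90*u + (-2 + 1**2) = -90*u + (-2 + 1) = -90*u - 1 = -1 - 90*u)
-20840 + G(D(-3*5)) = -20840 + (-1 - 45*(2 - 3*5)/((-3*5))) = -20840 + (-1 - 45*(2 - 15)/(-15)) = -20840 + (-1 - 45*(-1)*(-13)/15) = -20840 + (-1 - 90*13/30) = -20840 + (-1 - 39) = -20840 - 40 = -20880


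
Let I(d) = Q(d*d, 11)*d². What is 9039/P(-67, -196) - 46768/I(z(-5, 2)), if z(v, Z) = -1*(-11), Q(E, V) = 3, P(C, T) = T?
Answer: -12447685/71148 ≈ -174.95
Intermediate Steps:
z(v, Z) = 11
I(d) = 3*d²
9039/P(-67, -196) - 46768/I(z(-5, 2)) = 9039/(-196) - 46768/(3*11²) = 9039*(-1/196) - 46768/(3*121) = -9039/196 - 46768/363 = -12447685/71148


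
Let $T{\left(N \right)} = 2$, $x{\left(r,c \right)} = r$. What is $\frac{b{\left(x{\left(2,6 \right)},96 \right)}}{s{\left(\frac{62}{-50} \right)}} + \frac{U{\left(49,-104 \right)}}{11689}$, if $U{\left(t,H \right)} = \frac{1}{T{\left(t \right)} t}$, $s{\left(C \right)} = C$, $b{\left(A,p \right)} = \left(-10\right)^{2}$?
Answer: $- \frac{2863804969}{35511182} \approx -80.645$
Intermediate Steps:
$b{\left(A,p \right)} = 100$
$U{\left(t,H \right)} = \frac{1}{2 t}$
$\frac{b{\left(x{\left(2,6 \right)},96 \right)}}{s{\left(\frac{62}{-50} \right)}} + \frac{U{\left(49,-104 \right)}}{11689} = \frac{100}{62 \frac{1}{-50}} + \frac{\frac{1}{2} \cdot \frac{1}{49}}{11689} = \frac{100}{62 \left(- \frac{1}{50}\right)} + \frac{1}{2} \cdot \frac{1}{49} \cdot \frac{1}{11689} = \frac{100}{- \frac{31}{25}} + \frac{1}{98} \cdot \frac{1}{11689} = 100 \left(- \frac{25}{31}\right) + \frac{1}{1145522} = - \frac{2500}{31} + \frac{1}{1145522} = - \frac{2863804969}{35511182}$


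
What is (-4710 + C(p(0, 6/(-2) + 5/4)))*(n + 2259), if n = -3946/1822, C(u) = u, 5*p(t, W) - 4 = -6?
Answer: -48422346752/4555 ≈ -1.0631e+7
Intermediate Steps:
p(t, W) = -⅖ (p(t, W) = ⅘ + (⅕)*(-6) = ⅘ - 6/5 = -⅖)
n = -1973/911 (n = -3946*1/1822 = -1973/911 ≈ -2.1658)
(-4710 + C(p(0, 6/(-2) + 5/4)))*(n + 2259) = (-4710 - ⅖)*(-1973/911 + 2259) = -23552/5*2055976/911 = -48422346752/4555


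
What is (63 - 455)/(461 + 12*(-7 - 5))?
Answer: -392/317 ≈ -1.2366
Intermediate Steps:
(63 - 455)/(461 + 12*(-7 - 5)) = -392/(461 + 12*(-12)) = -392/(461 - 144) = -392/317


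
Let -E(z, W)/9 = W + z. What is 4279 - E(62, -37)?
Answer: 4504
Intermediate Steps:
E(z, W) = -9*W - 9*z (E(z, W) = -9*(W + z) = -9*W - 9*z)
4279 - E(62, -37) = 4279 - (-9*(-37) - 9*62) = 4279 - (333 - 558) = 4279 - 1*(-225) = 4279 + 225 = 4504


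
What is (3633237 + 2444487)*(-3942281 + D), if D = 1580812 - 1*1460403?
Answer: -23228283179328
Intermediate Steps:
D = 120409 (D = 1580812 - 1460403 = 120409)
(3633237 + 2444487)*(-3942281 + D) = (3633237 + 2444487)*(-3942281 + 120409) = 6077724*(-3821872) = -23228283179328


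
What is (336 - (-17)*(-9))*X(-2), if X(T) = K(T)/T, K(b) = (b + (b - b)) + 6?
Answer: -366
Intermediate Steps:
K(b) = 6 + b (K(b) = (b + 0) + 6 = b + 6 = 6 + b)
X(T) = (6 + T)/T
(336 - (-17)*(-9))*X(-2) = (336 - (-17)*(-9))*((6 - 2)/(-2)) = (336 - 1*153)*(-½*4) = (336 - 153)*(-2) = 183*(-2) = -366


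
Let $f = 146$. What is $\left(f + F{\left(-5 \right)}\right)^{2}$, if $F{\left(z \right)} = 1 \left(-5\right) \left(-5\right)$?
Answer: $29241$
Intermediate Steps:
$F{\left(z \right)} = 25$ ($F{\left(z \right)} = \left(-5\right) \left(-5\right) = 25$)
$\left(f + F{\left(-5 \right)}\right)^{2} = \left(146 + 25\right)^{2} = 171^{2} = 29241$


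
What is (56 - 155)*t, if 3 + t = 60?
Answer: -5643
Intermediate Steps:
t = 57 (t = -3 + 60 = 57)
(56 - 155)*t = (56 - 155)*57 = -99*57 = -5643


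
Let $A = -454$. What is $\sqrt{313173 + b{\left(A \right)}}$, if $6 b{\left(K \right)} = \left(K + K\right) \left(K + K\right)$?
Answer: $\frac{\sqrt{4055253}}{3} \approx 671.25$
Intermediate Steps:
$b{\left(K \right)} = \frac{2 K^{2}}{3}$ ($b{\left(K \right)} = \frac{\left(K + K\right) \left(K + K\right)}{6} = \frac{2 K 2 K}{6} = \frac{4 K^{2}}{6} = \frac{2 K^{2}}{3}$)
$\sqrt{313173 + b{\left(A \right)}} = \sqrt{313173 + \frac{2 \left(-454\right)^{2}}{3}} = \sqrt{313173 + \frac{2}{3} \cdot 206116} = \sqrt{313173 + \frac{412232}{3}} = \sqrt{\frac{1351751}{3}} = \frac{\sqrt{4055253}}{3}$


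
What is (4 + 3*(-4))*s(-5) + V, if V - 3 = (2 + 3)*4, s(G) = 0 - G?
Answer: -17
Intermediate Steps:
s(G) = -G
V = 23 (V = 3 + (2 + 3)*4 = 3 + 5*4 = 3 + 20 = 23)
(4 + 3*(-4))*s(-5) + V = (4 + 3*(-4))*(-1*(-5)) + 23 = (4 - 12)*5 + 23 = -8*5 + 23 = -40 + 23 = -17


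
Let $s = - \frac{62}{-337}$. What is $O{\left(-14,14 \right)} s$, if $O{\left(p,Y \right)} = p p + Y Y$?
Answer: $\frac{24304}{337} \approx 72.119$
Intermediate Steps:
$O{\left(p,Y \right)} = Y^{2} + p^{2}$ ($O{\left(p,Y \right)} = p^{2} + Y^{2} = Y^{2} + p^{2}$)
$s = \frac{62}{337}$ ($s = \left(-62\right) \left(- \frac{1}{337}\right) = \frac{62}{337} \approx 0.18398$)
$O{\left(-14,14 \right)} s = \left(14^{2} + \left(-14\right)^{2}\right) \frac{62}{337} = \left(196 + 196\right) \frac{62}{337} = 392 \cdot \frac{62}{337} = \frac{24304}{337}$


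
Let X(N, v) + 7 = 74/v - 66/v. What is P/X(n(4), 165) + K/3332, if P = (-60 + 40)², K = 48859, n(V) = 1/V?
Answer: -163870727/3821804 ≈ -42.878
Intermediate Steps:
n(V) = 1/V
X(N, v) = -7 + 8/v (X(N, v) = -7 + (74/v - 66/v) = -7 + 8/v)
P = 400 (P = (-20)² = 400)
P/X(n(4), 165) + K/3332 = 400/(-7 + 8/165) + 48859/3332 = 400/(-1147/165) + 48859/3332 = 400*(-165/1147) + 48859/3332 = -66000/1147 + 48859/3332 = -163870727/3821804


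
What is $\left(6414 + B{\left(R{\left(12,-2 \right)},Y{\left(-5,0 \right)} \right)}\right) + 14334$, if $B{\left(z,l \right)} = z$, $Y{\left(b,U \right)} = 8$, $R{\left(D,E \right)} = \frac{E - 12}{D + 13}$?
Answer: $\frac{518686}{25} \approx 20747.0$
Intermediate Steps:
$R{\left(D,E \right)} = \frac{-12 + E}{13 + D}$
$\left(6414 + B{\left(R{\left(12,-2 \right)},Y{\left(-5,0 \right)} \right)}\right) + 14334 = \left(6414 + \frac{-12 - 2}{13 + 12}\right) + 14334 = \left(6414 + \frac{1}{25} \left(-14\right)\right) + 14334 = \left(6414 - \frac{14}{25}\right) + 14334 = \frac{160336}{25} + 14334 = \frac{518686}{25}$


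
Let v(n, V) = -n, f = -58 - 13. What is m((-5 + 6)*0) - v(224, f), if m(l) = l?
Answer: 224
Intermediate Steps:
f = -71
m((-5 + 6)*0) - v(224, f) = (-5 + 6)*0 - (-1)*224 = 1*0 - 1*(-224) = 0 + 224 = 224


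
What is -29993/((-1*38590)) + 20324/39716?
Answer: 493876287/383160110 ≈ 1.2890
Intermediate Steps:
-29993/((-1*38590)) + 20324/39716 = -29993/(-38590) + 20324*(1/39716) = -29993*(-1/38590) + 5081/9929 = 29993/38590 + 5081/9929 = 493876287/383160110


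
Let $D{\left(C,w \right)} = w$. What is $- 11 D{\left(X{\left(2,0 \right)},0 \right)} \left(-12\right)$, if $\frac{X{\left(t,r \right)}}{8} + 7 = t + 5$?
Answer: $0$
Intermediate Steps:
$X{\left(t,r \right)} = -16 + 8 t$ ($X{\left(t,r \right)} = -56 + 8 \left(t + 5\right) = -56 + 8 \left(5 + t\right) = -56 + \left(40 + 8 t\right) = -16 + 8 t$)
$- 11 D{\left(X{\left(2,0 \right)},0 \right)} \left(-12\right) = \left(-11\right) 0 \left(-12\right) = 0 \left(-12\right) = 0$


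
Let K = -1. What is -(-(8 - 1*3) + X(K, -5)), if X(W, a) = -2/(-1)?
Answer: 3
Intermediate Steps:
X(W, a) = 2 (X(W, a) = -2*(-1) = 2)
-(-(8 - 1*3) + X(K, -5)) = -(-(8 - 1*3) + 2) = -(-(8 - 3) + 2) = -(-1*5 + 2) = -(-5 + 2) = -1*(-3) = 3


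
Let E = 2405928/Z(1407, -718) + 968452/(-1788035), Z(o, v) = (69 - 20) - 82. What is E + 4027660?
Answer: 77783595718968/19668385 ≈ 3.9548e+6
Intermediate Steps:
Z(o, v) = -33 (Z(o, v) = 49 - 82 = -33)
E = -1433971810132/19668385 (E = 2405928/(-33) + 968452/(-1788035) = 2405928*(-1/33) + 968452*(-1/1788035) = -801976/11 - 968452/1788035 = -1433971810132/19668385 ≈ -72908.)
E + 4027660 = -1433971810132/19668385 + 4027660 = 77783595718968/19668385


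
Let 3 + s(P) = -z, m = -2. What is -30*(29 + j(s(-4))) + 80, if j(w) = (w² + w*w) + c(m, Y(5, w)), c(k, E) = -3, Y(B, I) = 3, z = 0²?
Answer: -1240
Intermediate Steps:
z = 0
s(P) = -3 (s(P) = -3 - 1*0 = -3 + 0 = -3)
j(w) = -3 + 2*w² (j(w) = (w² + w*w) - 3 = (w² + w²) - 3 = 2*w² - 3 = -3 + 2*w²)
-30*(29 + j(s(-4))) + 80 = -30*(29 + (-3 + 2*(-3)²)) + 80 = -30*(29 + (-3 + 2*9)) + 80 = -30*(29 + (-3 + 18)) + 80 = -30*(29 + 15) + 80 = -30*44 + 80 = -1320 + 80 = -1240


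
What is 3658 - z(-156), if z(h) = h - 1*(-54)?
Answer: 3760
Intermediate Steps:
z(h) = 54 + h (z(h) = h + 54 = 54 + h)
3658 - z(-156) = 3658 - (54 - 156) = 3658 - 1*(-102) = 3658 + 102 = 3760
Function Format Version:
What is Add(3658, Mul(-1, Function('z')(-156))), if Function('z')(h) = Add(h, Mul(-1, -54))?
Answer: 3760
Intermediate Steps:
Function('z')(h) = Add(54, h) (Function('z')(h) = Add(h, 54) = Add(54, h))
Add(3658, Mul(-1, Function('z')(-156))) = Add(3658, Mul(-1, Add(54, -156))) = Add(3658, Mul(-1, -102)) = Add(3658, 102) = 3760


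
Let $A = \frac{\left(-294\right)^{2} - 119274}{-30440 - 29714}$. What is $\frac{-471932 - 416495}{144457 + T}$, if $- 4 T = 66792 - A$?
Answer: $- \frac{106884875516}{15370446191} \approx -6.9539$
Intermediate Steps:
$A = \frac{16419}{30077}$ ($A = \frac{86436 - 119274}{-60154} = \left(-32838\right) \left(- \frac{1}{60154}\right) = \frac{16419}{30077} \approx 0.5459$)
$T = - \frac{2008886565}{120308}$ ($T = - \frac{66792 - \frac{16419}{30077}}{4} = \left(- \frac{1}{4}\right) \frac{2008886565}{30077} = - \frac{2008886565}{120308} \approx -16698.0$)
$\frac{-471932 - 416495}{144457 + T} = \frac{-471932 - 416495}{144457 - \frac{2008886565}{120308}} = - \frac{888427}{\frac{15370446191}{120308}} = \left(-888427\right) \frac{120308}{15370446191} = - \frac{106884875516}{15370446191}$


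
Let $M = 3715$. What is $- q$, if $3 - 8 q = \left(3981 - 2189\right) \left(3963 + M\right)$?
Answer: $\frac{13758973}{8} \approx 1.7199 \cdot 10^{6}$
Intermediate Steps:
$q = - \frac{13758973}{8}$ ($q = \frac{3}{8} - \frac{\left(3981 - 2189\right) \left(3963 + 3715\right)}{8} = \frac{3}{8} - \frac{1792 \cdot 7678}{8} = \frac{3}{8} - 1719872 = - \frac{13758973}{8} \approx -1.7199 \cdot 10^{6}$)
$- q = \left(-1\right) \left(- \frac{13758973}{8}\right) = \frac{13758973}{8}$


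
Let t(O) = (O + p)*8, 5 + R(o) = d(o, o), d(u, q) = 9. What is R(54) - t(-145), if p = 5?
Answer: 1124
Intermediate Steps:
R(o) = 4 (R(o) = -5 + 9 = 4)
t(O) = 40 + 8*O (t(O) = (O + 5)*8 = (5 + O)*8 = 40 + 8*O)
R(54) - t(-145) = 4 - (40 + 8*(-145)) = 4 - (40 - 1160) = 4 - 1*(-1120) = 4 + 1120 = 1124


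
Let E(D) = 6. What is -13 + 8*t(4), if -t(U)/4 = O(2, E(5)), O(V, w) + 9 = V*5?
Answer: -45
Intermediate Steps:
O(V, w) = -9 + 5*V (O(V, w) = -9 + V*5 = -9 + 5*V)
t(U) = -4 (t(U) = -4*(-9 + 5*2) = -4*(-9 + 10) = -4*1 = -4)
-13 + 8*t(4) = -13 + 8*(-4) = -13 - 32 = -45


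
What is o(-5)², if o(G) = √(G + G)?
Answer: -10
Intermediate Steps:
o(G) = √2*√G (o(G) = √(2*G) = √2*√G)
o(-5)² = (√2*√(-5))² = (√2*(I*√5))² = (I*√10)² = -10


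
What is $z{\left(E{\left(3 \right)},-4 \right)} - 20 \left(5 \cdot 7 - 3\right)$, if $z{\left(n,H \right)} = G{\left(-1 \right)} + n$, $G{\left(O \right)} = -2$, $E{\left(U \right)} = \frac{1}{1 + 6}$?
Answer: $- \frac{4493}{7} \approx -641.86$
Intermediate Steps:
$E{\left(U \right)} = \frac{1}{7}$
$z{\left(n,H \right)} = -2 + n$
$z{\left(E{\left(3 \right)},-4 \right)} - 20 \left(5 \cdot 7 - 3\right) = \left(-2 + \frac{1}{7}\right) - 20 \left(5 \cdot 7 - 3\right) = - \frac{13}{7} - 20 \left(35 - 3\right) = - \frac{13}{7} - 640 = - \frac{4493}{7}$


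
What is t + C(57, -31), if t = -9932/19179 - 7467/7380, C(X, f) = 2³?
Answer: 101757823/15726780 ≈ 6.4704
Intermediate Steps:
C(X, f) = 8
t = -24056417/15726780 (t = -9932*1/19179 - 7467*1/7380 = -9932/19179 - 2489/2460 = -24056417/15726780 ≈ -1.5296)
t + C(57, -31) = -24056417/15726780 + 8 = 101757823/15726780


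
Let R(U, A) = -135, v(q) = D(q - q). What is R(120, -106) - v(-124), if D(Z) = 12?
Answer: -147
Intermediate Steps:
v(q) = 12
R(120, -106) - v(-124) = -135 - 1*12 = -135 - 12 = -147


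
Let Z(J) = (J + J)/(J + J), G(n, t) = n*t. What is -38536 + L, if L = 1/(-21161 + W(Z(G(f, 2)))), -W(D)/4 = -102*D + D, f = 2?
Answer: -799891753/20757 ≈ -38536.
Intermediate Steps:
Z(J) = 1 (Z(J) = (2*J)/((2*J)) = (2*J)*(1/(2*J)) = 1)
W(D) = 404*D (W(D) = -4*(-102*D + D) = -(-404)*D = 404*D)
L = -1/20757 (L = 1/(-21161 + 404*1) = 1/(-21161 + 404) = 1/(-20757) = -1/20757 ≈ -4.8177e-5)
-38536 + L = -38536 - 1/20757 = -799891753/20757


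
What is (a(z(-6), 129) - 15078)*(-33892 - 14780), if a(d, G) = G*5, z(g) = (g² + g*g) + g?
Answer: 702482976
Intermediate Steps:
z(g) = g + 2*g² (z(g) = (g² + g²) + g = 2*g² + g = g + 2*g²)
a(d, G) = 5*G
(a(z(-6), 129) - 15078)*(-33892 - 14780) = (5*129 - 15078)*(-33892 - 14780) = (645 - 15078)*(-48672) = -14433*(-48672) = 702482976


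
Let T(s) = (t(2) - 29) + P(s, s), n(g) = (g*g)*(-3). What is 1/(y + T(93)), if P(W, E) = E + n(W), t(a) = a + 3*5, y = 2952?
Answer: -1/22914 ≈ -4.3641e-5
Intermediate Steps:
t(a) = 15 + a (t(a) = a + 15 = 15 + a)
n(g) = -3*g² (n(g) = g²*(-3) = -3*g²)
P(W, E) = E - 3*W²
T(s) = -12 + s - 3*s² (T(s) = ((15 + 2) - 29) + (s - 3*s²) = (17 - 29) + (s - 3*s²) = -12 + (s - 3*s²) = -12 + s - 3*s²)
1/(y + T(93)) = 1/(2952 + (-12 + 93 - 3*93²)) = 1/(2952 + (-12 + 93 - 3*8649)) = 1/(2952 + (-12 + 93 - 25947)) = 1/(2952 - 25866) = 1/(-22914) = -1/22914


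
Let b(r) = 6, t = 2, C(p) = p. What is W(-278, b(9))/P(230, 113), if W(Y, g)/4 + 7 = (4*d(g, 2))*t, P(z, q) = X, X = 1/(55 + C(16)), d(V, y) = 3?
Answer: 4828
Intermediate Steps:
X = 1/71 (X = 1/(55 + 16) = 1/71 ≈ 0.014085)
P(z, q) = 1/71
W(Y, g) = 68 (W(Y, g) = -28 + 4*((4*3)*2) = -28 + 4*(12*2) = -28 + 4*24 = -28 + 96 = 68)
W(-278, b(9))/P(230, 113) = 68/(1/71) = 68*71 = 4828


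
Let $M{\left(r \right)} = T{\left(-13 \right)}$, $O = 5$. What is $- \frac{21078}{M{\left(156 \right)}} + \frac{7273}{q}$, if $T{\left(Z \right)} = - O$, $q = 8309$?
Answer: $\frac{25024781}{5935} \approx 4216.5$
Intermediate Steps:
$T{\left(Z \right)} = -5$ ($T{\left(Z \right)} = \left(-1\right) 5 = -5$)
$M{\left(r \right)} = -5$
$- \frac{21078}{M{\left(156 \right)}} + \frac{7273}{q} = - \frac{21078}{-5} + \frac{7273}{8309} = \left(-21078\right) \left(- \frac{1}{5}\right) + 7273 \cdot \frac{1}{8309} = \frac{21078}{5} + \frac{1039}{1187} = \frac{25024781}{5935}$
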